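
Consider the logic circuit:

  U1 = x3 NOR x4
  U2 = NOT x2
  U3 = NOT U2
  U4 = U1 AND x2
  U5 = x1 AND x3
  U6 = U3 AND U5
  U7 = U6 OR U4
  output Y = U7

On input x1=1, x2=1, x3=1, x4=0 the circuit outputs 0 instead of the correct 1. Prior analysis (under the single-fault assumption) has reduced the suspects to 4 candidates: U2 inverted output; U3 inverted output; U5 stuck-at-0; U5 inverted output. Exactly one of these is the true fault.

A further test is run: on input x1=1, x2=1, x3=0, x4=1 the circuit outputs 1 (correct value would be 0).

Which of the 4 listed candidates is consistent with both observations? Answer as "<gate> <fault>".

U5 inverted output

Evaluate each candidate on input x1=1, x2=1, x3=0, x4=1:
  U2 inverted output: U1=0, U2=1 [inverted output], U3=0, U4=0, U5=0, U6=0, U7=0 → 0 — eliminated
  U3 inverted output: U1=0, U2=0, U3=0 [inverted output], U4=0, U5=0, U6=0, U7=0 → 0 — eliminated
  U5 stuck-at-0: U1=0, U2=0, U3=1, U4=0, U5=0 [stuck-at-0], U6=0, U7=0 → 0 — eliminated
  U5 inverted output: U1=0, U2=0, U3=1, U4=0, U5=1 [inverted output], U6=1, U7=1 → 1 — matches
Only U5 inverted output reproduces the observed 1.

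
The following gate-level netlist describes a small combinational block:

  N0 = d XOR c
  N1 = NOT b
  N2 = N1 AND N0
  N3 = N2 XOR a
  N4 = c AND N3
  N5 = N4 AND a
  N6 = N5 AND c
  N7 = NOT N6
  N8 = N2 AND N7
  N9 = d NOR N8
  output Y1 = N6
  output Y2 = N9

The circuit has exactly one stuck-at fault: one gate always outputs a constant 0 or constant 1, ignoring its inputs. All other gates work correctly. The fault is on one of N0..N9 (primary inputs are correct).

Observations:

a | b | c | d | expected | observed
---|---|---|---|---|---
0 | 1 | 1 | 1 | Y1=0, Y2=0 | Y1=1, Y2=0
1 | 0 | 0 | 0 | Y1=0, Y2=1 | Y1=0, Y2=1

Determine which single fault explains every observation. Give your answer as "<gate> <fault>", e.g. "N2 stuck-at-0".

N5 stuck-at-1

Fault-free values for test 1 (a=0, b=1, c=1, d=1): N0=0, N1=0, N2=0, N3=0, N4=0, N5=0, N6=0, N7=1, N8=0, N9=0, giving Y1=0, Y2=0. Observed Y1=1, Y2=0.
Test 1: faults giving observed Y1=1, Y2=0 are {N5 stuck-at-1, N6 stuck-at-1}.
Test 2 (a=1, b=0, c=0, d=0): fault-free N0=0, N1=1, N2=0, N3=1, N4=0, N5=0, N6=0, N7=1, N8=0, N9=1 → Y1=0, Y2=1; observed Y1=0, Y2=1. Eliminates N6 stuck-at-1.
Only N5 stuck-at-1 is consistent with every test.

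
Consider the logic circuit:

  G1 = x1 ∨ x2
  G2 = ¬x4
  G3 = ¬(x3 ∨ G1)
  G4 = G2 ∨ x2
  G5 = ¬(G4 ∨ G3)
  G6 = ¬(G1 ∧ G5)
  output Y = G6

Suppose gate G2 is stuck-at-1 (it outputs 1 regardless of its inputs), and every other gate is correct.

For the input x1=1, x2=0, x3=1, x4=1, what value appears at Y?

Propagate with G2 forced: G1=1, G2=1 [stuck-at-1], G3=0, G4=1, G5=0, G6=1.
So Y = 1. (Without the fault it would be 0.)

1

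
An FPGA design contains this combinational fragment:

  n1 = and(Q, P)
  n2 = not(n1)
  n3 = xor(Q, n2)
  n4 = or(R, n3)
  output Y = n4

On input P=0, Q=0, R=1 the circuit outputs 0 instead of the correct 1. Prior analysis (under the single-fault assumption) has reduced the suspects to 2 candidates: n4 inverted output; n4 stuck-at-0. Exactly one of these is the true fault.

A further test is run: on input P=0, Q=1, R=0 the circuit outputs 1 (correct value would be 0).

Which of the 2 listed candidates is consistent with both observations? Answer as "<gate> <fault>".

n4 inverted output

Evaluate each candidate on input P=0, Q=1, R=0:
  n4 inverted output: n1=0, n2=1, n3=0, n4=1 [inverted output] → 1 — matches
  n4 stuck-at-0: n1=0, n2=1, n3=0, n4=0 [stuck-at-0] → 0 — eliminated
Only n4 inverted output reproduces the observed 1.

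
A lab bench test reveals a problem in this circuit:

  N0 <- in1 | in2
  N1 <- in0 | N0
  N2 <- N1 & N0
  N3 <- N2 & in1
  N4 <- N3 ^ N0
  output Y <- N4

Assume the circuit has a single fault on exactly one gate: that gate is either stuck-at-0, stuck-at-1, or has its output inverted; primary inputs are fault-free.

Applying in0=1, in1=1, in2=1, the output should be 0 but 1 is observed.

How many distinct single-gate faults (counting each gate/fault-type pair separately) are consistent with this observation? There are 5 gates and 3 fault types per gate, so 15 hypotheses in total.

Fault-free: N0=1, N1=1, N2=1, N3=1, N4=0 → 0. Observed 1.
  N0: none of the 3 fault types match ✗
  N1: stuck-at-0, inverted output ✓; others ✗
  N2: stuck-at-0, inverted output ✓; others ✗
  N3: stuck-at-0, inverted output ✓; others ✗
  N4: stuck-at-1, inverted output ✓; others ✗
Consistent faults: {N1 stuck-at-0, N1 inverted output, N2 stuck-at-0, N2 inverted output, N3 stuck-at-0, N3 inverted output, N4 stuck-at-1, N4 inverted output} — 8 in all.

8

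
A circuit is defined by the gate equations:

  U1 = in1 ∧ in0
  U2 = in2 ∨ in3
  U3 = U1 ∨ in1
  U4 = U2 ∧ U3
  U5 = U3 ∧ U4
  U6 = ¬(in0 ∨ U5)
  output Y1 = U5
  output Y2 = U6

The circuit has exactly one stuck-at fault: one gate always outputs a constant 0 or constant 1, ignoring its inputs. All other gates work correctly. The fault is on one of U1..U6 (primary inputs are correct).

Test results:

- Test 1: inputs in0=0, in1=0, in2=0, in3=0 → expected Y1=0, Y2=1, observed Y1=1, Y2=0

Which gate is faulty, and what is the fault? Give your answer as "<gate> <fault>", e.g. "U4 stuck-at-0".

Fault-free values for test 1 (in0=0, in1=0, in2=0, in3=0): U1=0, U2=0, U3=0, U4=0, U5=0, U6=1, giving Y1=0, Y2=1. Observed Y1=1, Y2=0.
Test 1: faults giving observed Y1=1, Y2=0 are {U5 stuck-at-1}.
Only U5 stuck-at-1 is consistent with every test.

U5 stuck-at-1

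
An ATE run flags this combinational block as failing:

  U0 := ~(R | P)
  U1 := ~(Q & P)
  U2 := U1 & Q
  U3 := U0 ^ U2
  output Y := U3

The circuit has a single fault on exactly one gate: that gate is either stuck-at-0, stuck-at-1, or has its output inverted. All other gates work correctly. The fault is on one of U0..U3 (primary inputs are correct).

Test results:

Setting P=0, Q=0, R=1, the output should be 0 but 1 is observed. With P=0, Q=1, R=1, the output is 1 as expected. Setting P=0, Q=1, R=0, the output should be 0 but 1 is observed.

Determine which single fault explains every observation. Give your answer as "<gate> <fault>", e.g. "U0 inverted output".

U3 stuck-at-1

Fault-free values for test 1 (P=0, Q=0, R=1): U0=0, U1=1, U2=0, U3=0, giving Y=0. Observed 1.
Test 1: faults giving observed 1 are {U0 stuck-at-1, U0 inverted output, U2 stuck-at-1, U2 inverted output, U3 stuck-at-1, U3 inverted output}.
Test 2 (P=0, Q=1, R=1): fault-free U0=0, U1=1, U2=1, U3=1 → 1; observed 1. Eliminates U0 stuck-at-1, U0 inverted output, U2 inverted output, U3 inverted output.
Test 3 (P=0, Q=1, R=0): fault-free U0=1, U1=1, U2=1, U3=0 → 0; observed 1. Eliminates U2 stuck-at-1.
Only U3 stuck-at-1 is consistent with every test.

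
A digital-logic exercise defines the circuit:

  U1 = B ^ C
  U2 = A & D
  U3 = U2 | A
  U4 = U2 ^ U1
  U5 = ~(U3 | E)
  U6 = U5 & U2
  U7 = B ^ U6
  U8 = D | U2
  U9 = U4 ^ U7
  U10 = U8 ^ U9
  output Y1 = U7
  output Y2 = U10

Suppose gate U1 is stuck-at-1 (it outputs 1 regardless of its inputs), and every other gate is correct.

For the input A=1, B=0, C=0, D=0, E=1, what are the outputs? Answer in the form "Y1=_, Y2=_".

Propagate with U1 forced: U1=1 [stuck-at-1], U2=0, U3=1, U4=1, U5=0, U6=0, U7=0, U8=0, U9=1, U10=1.
So the outputs are Y1=0, Y2=1. (Without the fault they would be Y1=0, Y2=0.)

Y1=0, Y2=1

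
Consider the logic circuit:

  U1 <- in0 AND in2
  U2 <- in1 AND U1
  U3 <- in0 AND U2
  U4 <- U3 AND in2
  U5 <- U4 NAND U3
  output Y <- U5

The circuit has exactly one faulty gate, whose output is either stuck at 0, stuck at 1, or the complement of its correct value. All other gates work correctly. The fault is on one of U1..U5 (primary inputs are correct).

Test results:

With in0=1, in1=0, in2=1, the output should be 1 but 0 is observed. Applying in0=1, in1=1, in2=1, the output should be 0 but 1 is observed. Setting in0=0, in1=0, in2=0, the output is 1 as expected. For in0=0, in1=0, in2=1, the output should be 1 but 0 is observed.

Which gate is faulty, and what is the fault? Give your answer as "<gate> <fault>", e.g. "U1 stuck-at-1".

Fault-free values for test 1 (in0=1, in1=0, in2=1): U1=1, U2=0, U3=0, U4=0, U5=1, giving Y=1. Observed 0.
Test 1: faults giving observed 0 are {U2 stuck-at-1, U2 inverted output, U3 stuck-at-1, U3 inverted output, U5 stuck-at-0, U5 inverted output}.
Test 2 (in0=1, in1=1, in2=1): fault-free U1=1, U2=1, U3=1, U4=1, U5=0 → 0; observed 1. Eliminates U2 stuck-at-1, U3 stuck-at-1, U5 stuck-at-0.
Test 3 (in0=0, in1=0, in2=0): fault-free U1=0, U2=0, U3=0, U4=0, U5=1 → 1; observed 1. Eliminates U5 inverted output.
Test 4 (in0=0, in1=0, in2=1): fault-free U1=0, U2=0, U3=0, U4=0, U5=1 → 1; observed 0. Eliminates U2 inverted output.
Only U3 inverted output is consistent with every test.

U3 inverted output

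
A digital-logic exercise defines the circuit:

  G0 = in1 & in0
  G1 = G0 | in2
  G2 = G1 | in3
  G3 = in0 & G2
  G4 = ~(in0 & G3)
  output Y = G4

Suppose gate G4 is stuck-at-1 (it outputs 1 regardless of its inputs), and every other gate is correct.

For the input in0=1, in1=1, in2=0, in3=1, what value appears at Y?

1

Propagate with G4 forced: G0=1, G1=1, G2=1, G3=1, G4=1 [stuck-at-1].
So Y = 1. (Without the fault it would be 0.)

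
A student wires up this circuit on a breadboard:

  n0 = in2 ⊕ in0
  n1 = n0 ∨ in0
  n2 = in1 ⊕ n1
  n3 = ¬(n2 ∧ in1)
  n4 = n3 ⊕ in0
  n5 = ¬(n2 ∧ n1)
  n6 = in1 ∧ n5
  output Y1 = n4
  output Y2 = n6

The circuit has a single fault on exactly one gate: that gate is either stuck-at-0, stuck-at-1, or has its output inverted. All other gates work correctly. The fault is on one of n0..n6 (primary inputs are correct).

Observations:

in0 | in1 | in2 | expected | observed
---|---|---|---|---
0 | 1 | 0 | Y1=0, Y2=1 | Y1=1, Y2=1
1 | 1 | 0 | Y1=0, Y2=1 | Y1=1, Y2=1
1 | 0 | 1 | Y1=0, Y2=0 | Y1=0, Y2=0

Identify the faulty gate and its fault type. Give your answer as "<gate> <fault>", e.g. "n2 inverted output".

n1 inverted output

Fault-free values for test 1 (in0=0, in1=1, in2=0): n0=0, n1=0, n2=1, n3=0, n4=0, n5=1, n6=1, giving Y1=0, Y2=1. Observed Y1=1, Y2=1.
Test 1: faults giving observed Y1=1, Y2=1 are {n0 stuck-at-1, n0 inverted output, n1 stuck-at-1, n1 inverted output, n2 stuck-at-0, n2 inverted output, n3 stuck-at-1, n3 inverted output, n4 stuck-at-1, n4 inverted output}.
Test 2 (in0=1, in1=1, in2=0): fault-free n0=1, n1=1, n2=0, n3=1, n4=0, n5=1, n6=1 → Y1=0, Y2=1; observed Y1=1, Y2=1. Eliminates n0 stuck-at-1, n0 inverted output, n1 stuck-at-1, n2 stuck-at-0, n2 inverted output, n3 stuck-at-1.
Test 3 (in0=1, in1=0, in2=1): fault-free n0=0, n1=1, n2=1, n3=1, n4=0, n5=0, n6=0 → Y1=0, Y2=0; observed Y1=0, Y2=0. Eliminates n3 inverted output, n4 stuck-at-1, n4 inverted output.
Only n1 inverted output is consistent with every test.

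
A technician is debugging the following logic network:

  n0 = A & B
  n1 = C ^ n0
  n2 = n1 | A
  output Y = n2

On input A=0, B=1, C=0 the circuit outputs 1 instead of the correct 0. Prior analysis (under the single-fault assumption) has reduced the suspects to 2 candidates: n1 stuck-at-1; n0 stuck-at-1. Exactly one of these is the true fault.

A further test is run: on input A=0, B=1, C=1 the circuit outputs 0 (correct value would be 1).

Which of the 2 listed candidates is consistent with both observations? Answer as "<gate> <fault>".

Evaluate each candidate on input A=0, B=1, C=1:
  n1 stuck-at-1: n0=0, n1=1 [stuck-at-1], n2=1 → 1 — eliminated
  n0 stuck-at-1: n0=1 [stuck-at-1], n1=0, n2=0 → 0 — matches
Only n0 stuck-at-1 reproduces the observed 0.

n0 stuck-at-1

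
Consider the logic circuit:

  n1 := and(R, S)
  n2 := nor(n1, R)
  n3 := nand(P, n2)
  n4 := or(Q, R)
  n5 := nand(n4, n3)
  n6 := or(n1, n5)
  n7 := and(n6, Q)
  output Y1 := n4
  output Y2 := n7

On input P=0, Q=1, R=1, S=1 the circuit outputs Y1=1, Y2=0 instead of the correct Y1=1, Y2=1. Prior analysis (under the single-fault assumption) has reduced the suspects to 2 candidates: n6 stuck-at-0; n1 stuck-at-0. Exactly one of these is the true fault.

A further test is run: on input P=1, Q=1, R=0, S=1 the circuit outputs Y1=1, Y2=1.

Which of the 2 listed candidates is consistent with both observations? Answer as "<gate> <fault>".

n1 stuck-at-0

Evaluate each candidate on input P=1, Q=1, R=0, S=1:
  n6 stuck-at-0: n1=0, n2=1, n3=0, n4=1, n5=1, n6=0 [stuck-at-0], n7=0 → Y1=1, Y2=0 — eliminated
  n1 stuck-at-0: n1=0 [stuck-at-0], n2=1, n3=0, n4=1, n5=1, n6=1, n7=1 → Y1=1, Y2=1 — matches
Only n1 stuck-at-0 reproduces the observed Y1=1, Y2=1.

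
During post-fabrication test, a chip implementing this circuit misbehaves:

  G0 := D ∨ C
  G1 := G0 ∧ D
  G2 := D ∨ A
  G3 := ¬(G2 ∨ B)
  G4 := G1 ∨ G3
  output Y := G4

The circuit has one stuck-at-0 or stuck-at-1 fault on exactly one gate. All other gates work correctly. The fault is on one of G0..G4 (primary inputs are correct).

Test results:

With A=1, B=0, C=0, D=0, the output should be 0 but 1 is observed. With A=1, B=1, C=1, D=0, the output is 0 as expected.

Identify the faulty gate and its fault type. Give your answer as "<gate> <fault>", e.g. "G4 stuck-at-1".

Fault-free values for test 1 (A=1, B=0, C=0, D=0): G0=0, G1=0, G2=1, G3=0, G4=0, giving Y=0. Observed 1.
Test 1: faults giving observed 1 are {G1 stuck-at-1, G2 stuck-at-0, G3 stuck-at-1, G4 stuck-at-1}.
Test 2 (A=1, B=1, C=1, D=0): fault-free G0=1, G1=0, G2=1, G3=0, G4=0 → 0; observed 0. Eliminates G1 stuck-at-1, G3 stuck-at-1, G4 stuck-at-1.
Only G2 stuck-at-0 is consistent with every test.

G2 stuck-at-0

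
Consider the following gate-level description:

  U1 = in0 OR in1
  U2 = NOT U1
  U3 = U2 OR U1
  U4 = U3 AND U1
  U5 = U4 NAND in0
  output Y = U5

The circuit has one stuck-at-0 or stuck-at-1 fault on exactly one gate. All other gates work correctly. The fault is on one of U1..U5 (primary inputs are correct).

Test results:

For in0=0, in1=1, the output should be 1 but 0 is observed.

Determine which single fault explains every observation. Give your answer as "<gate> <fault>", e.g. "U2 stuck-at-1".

Fault-free values for test 1 (in0=0, in1=1): U1=1, U2=0, U3=1, U4=1, U5=1, giving Y=1. Observed 0.
Test 1: faults giving observed 0 are {U5 stuck-at-0}.
Only U5 stuck-at-0 is consistent with every test.

U5 stuck-at-0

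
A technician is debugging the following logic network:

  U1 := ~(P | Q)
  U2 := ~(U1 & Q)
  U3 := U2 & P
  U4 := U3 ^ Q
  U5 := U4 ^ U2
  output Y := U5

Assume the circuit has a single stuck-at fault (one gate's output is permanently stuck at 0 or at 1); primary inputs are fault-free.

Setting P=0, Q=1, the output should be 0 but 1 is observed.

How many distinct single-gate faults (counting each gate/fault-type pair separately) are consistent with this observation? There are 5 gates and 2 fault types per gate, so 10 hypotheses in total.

5

Fault-free: U1=0, U2=1, U3=0, U4=1, U5=0 → 0. Observed 1.
  U1 stuck-at-0: output 0 ✗
  U1 stuck-at-1: output 1 ✓
  U2 stuck-at-0: output 1 ✓
  U2 stuck-at-1: output 0 ✗
  U3 stuck-at-0: output 0 ✗
  U3 stuck-at-1: output 1 ✓
  U4 stuck-at-0: output 1 ✓
  U4 stuck-at-1: output 0 ✗
  U5 stuck-at-0: output 0 ✗
  U5 stuck-at-1: output 1 ✓
Consistent faults: {U1 stuck-at-1, U2 stuck-at-0, U3 stuck-at-1, U4 stuck-at-0, U5 stuck-at-1} — 5 in all.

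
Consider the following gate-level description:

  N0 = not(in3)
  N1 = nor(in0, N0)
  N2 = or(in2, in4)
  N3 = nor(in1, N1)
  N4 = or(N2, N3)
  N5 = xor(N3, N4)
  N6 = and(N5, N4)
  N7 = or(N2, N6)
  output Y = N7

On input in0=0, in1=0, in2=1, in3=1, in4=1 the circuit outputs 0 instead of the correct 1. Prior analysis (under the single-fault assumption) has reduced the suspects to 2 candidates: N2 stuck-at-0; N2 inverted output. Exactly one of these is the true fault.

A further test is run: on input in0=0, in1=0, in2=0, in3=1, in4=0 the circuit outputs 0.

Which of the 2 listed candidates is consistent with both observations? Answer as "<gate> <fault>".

N2 stuck-at-0

Evaluate each candidate on input in0=0, in1=0, in2=0, in3=1, in4=0:
  N2 stuck-at-0: N0=0, N1=1, N2=0 [stuck-at-0], N3=0, N4=0, N5=0, N6=0, N7=0 → 0 — matches
  N2 inverted output: N0=0, N1=1, N2=1 [inverted output], N3=0, N4=1, N5=1, N6=1, N7=1 → 1 — eliminated
Only N2 stuck-at-0 reproduces the observed 0.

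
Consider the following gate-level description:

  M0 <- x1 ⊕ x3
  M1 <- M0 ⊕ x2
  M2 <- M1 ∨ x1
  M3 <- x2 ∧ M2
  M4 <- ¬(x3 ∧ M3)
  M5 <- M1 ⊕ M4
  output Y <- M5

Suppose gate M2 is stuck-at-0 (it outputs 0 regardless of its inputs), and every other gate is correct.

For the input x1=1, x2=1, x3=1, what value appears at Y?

0

Propagate with M2 forced: M0=0, M1=1, M2=0 [stuck-at-0], M3=0, M4=1, M5=0.
So Y = 0. (Without the fault it would be 1.)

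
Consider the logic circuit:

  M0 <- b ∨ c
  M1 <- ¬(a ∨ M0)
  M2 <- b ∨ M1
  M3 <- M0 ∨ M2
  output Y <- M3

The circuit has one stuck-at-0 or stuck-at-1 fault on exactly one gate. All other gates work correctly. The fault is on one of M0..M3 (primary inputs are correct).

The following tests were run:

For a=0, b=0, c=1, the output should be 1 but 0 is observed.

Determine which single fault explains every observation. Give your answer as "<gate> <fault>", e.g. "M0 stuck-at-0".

M3 stuck-at-0

Fault-free values for test 1 (a=0, b=0, c=1): M0=1, M1=0, M2=0, M3=1, giving Y=1. Observed 0.
Test 1: faults giving observed 0 are {M3 stuck-at-0}.
Only M3 stuck-at-0 is consistent with every test.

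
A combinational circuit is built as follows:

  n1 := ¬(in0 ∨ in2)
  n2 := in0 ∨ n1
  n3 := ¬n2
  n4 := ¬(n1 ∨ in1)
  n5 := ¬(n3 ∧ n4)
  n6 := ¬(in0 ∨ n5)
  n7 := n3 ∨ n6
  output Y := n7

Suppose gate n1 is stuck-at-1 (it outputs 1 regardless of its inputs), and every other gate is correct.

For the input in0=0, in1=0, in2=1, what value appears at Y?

Propagate with n1 forced: n1=1 [stuck-at-1], n2=1, n3=0, n4=0, n5=1, n6=0, n7=0.
So Y = 0. (Without the fault it would be 1.)

0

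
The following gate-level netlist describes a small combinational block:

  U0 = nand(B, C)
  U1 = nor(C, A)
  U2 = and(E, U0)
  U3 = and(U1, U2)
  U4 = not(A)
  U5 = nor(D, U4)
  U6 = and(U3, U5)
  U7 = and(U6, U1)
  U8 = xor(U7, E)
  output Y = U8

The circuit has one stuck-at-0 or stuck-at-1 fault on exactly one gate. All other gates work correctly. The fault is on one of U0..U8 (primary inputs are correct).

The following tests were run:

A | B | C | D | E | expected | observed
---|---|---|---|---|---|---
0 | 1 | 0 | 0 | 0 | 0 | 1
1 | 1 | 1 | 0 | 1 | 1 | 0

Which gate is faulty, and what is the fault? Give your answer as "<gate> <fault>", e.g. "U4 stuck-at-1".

U7 stuck-at-1

Fault-free values for test 1 (A=0, B=1, C=0, D=0, E=0): U0=1, U1=1, U2=0, U3=0, U4=1, U5=0, U6=0, U7=0, U8=0, giving Y=0. Observed 1.
Test 1: faults giving observed 1 are {U6 stuck-at-1, U7 stuck-at-1, U8 stuck-at-1}.
Test 2 (A=1, B=1, C=1, D=0, E=1): fault-free U0=0, U1=0, U2=0, U3=0, U4=0, U5=1, U6=0, U7=0, U8=1 → 1; observed 0. Eliminates U6 stuck-at-1, U8 stuck-at-1.
Only U7 stuck-at-1 is consistent with every test.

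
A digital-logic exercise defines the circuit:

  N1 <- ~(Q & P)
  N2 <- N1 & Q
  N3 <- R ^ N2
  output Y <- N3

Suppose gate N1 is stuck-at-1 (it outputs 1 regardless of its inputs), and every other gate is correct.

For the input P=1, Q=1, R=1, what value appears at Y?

Propagate with N1 forced: N1=1 [stuck-at-1], N2=1, N3=0.
So Y = 0. (Without the fault it would be 1.)

0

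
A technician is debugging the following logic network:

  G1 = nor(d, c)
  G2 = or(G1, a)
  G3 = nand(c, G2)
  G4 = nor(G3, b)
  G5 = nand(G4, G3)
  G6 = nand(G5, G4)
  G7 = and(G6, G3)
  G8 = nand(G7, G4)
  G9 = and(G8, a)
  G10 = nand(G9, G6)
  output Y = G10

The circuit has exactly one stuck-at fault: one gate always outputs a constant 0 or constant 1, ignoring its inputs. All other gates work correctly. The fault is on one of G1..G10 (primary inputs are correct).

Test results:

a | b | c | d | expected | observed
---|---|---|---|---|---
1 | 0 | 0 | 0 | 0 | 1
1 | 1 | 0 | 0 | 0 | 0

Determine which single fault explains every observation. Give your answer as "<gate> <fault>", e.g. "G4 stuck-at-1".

G3 stuck-at-0

Fault-free values for test 1 (a=1, b=0, c=0, d=0): G1=1, G2=1, G3=1, G4=0, G5=1, G6=1, G7=1, G8=1, G9=1, G10=0, giving Y=0. Observed 1.
Test 1: faults giving observed 1 are {G3 stuck-at-0, G4 stuck-at-1, G6 stuck-at-0, G8 stuck-at-0, G9 stuck-at-0, G10 stuck-at-1}.
Test 2 (a=1, b=1, c=0, d=0): fault-free G1=1, G2=1, G3=1, G4=0, G5=1, G6=1, G7=1, G8=1, G9=1, G10=0 → 0; observed 0. Eliminates G4 stuck-at-1, G6 stuck-at-0, G8 stuck-at-0, G9 stuck-at-0, G10 stuck-at-1.
Only G3 stuck-at-0 is consistent with every test.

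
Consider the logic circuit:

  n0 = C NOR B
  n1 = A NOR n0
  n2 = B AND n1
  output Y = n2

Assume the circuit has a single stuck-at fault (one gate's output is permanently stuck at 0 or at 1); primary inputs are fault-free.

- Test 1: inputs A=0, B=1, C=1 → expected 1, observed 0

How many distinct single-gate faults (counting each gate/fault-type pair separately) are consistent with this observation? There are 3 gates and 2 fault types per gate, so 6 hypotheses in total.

Fault-free: n0=0, n1=1, n2=1 → 1. Observed 0.
  n0 stuck-at-0: output 1 ✗
  n0 stuck-at-1: output 0 ✓
  n1 stuck-at-0: output 0 ✓
  n1 stuck-at-1: output 1 ✗
  n2 stuck-at-0: output 0 ✓
  n2 stuck-at-1: output 1 ✗
Consistent faults: {n0 stuck-at-1, n1 stuck-at-0, n2 stuck-at-0} — 3 in all.

3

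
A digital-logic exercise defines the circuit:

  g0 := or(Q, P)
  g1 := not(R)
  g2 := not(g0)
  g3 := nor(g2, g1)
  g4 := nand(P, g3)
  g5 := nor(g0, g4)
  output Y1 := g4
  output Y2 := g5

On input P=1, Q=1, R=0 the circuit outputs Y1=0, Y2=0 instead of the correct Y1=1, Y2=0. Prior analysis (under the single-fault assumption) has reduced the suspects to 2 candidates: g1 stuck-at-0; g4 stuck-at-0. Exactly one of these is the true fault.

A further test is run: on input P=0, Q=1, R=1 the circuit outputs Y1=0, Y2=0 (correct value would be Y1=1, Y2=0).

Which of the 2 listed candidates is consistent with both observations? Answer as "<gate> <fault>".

Evaluate each candidate on input P=0, Q=1, R=1:
  g1 stuck-at-0: g0=1, g1=0 [stuck-at-0], g2=0, g3=1, g4=1, g5=0 → Y1=1, Y2=0 — eliminated
  g4 stuck-at-0: g0=1, g1=0, g2=0, g3=1, g4=0 [stuck-at-0], g5=0 → Y1=0, Y2=0 — matches
Only g4 stuck-at-0 reproduces the observed Y1=0, Y2=0.

g4 stuck-at-0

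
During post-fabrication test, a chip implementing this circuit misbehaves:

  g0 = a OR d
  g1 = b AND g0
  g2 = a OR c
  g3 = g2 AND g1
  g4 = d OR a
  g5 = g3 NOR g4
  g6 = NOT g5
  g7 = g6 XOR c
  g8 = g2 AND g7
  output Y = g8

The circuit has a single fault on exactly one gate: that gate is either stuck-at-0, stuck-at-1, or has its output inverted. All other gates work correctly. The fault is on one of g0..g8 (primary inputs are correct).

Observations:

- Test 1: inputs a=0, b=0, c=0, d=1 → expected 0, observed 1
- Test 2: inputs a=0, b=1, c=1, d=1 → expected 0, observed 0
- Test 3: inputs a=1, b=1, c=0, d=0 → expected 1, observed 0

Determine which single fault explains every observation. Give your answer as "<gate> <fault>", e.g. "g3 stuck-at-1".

Fault-free values for test 1 (a=0, b=0, c=0, d=1): g0=1, g1=0, g2=0, g3=0, g4=1, g5=0, g6=1, g7=1, g8=0, giving Y=0. Observed 1.
Test 1: faults giving observed 1 are {g2 stuck-at-1, g2 inverted output, g8 stuck-at-1, g8 inverted output}.
Test 2 (a=0, b=1, c=1, d=1): fault-free g0=1, g1=1, g2=1, g3=1, g4=1, g5=0, g6=1, g7=0, g8=0 → 0; observed 0. Eliminates g8 stuck-at-1, g8 inverted output.
Test 3 (a=1, b=1, c=0, d=0): fault-free g0=1, g1=1, g2=1, g3=1, g4=1, g5=0, g6=1, g7=1, g8=1 → 1; observed 0. Eliminates g2 stuck-at-1.
Only g2 inverted output is consistent with every test.

g2 inverted output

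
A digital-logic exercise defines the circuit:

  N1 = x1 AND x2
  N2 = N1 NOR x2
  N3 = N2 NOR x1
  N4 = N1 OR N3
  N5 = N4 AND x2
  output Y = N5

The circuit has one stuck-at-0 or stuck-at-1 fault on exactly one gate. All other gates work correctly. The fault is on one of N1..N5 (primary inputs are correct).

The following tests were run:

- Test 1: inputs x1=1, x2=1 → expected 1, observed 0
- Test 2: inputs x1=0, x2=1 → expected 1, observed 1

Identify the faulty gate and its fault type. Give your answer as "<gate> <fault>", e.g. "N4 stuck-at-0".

Fault-free values for test 1 (x1=1, x2=1): N1=1, N2=0, N3=0, N4=1, N5=1, giving Y=1. Observed 0.
Test 1: faults giving observed 0 are {N1 stuck-at-0, N4 stuck-at-0, N5 stuck-at-0}.
Test 2 (x1=0, x2=1): fault-free N1=0, N2=0, N3=1, N4=1, N5=1 → 1; observed 1. Eliminates N4 stuck-at-0, N5 stuck-at-0.
Only N1 stuck-at-0 is consistent with every test.

N1 stuck-at-0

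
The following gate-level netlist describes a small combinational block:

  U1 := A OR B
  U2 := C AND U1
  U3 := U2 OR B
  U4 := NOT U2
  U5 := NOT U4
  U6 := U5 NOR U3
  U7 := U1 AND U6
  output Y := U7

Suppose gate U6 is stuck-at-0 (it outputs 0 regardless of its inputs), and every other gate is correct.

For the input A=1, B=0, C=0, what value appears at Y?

0

Propagate with U6 forced: U1=1, U2=0, U3=0, U4=1, U5=0, U6=0 [stuck-at-0], U7=0.
So Y = 0. (Without the fault it would be 1.)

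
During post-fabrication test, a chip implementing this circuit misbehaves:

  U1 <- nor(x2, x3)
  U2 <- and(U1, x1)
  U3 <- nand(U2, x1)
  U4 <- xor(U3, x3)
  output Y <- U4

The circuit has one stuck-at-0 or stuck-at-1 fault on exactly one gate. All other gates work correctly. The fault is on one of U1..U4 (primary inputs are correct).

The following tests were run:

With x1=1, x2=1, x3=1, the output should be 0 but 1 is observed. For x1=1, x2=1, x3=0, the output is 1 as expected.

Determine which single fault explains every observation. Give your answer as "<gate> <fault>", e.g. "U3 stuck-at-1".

Fault-free values for test 1 (x1=1, x2=1, x3=1): U1=0, U2=0, U3=1, U4=0, giving Y=0. Observed 1.
Test 1: faults giving observed 1 are {U1 stuck-at-1, U2 stuck-at-1, U3 stuck-at-0, U4 stuck-at-1}.
Test 2 (x1=1, x2=1, x3=0): fault-free U1=0, U2=0, U3=1, U4=1 → 1; observed 1. Eliminates U1 stuck-at-1, U2 stuck-at-1, U3 stuck-at-0.
Only U4 stuck-at-1 is consistent with every test.

U4 stuck-at-1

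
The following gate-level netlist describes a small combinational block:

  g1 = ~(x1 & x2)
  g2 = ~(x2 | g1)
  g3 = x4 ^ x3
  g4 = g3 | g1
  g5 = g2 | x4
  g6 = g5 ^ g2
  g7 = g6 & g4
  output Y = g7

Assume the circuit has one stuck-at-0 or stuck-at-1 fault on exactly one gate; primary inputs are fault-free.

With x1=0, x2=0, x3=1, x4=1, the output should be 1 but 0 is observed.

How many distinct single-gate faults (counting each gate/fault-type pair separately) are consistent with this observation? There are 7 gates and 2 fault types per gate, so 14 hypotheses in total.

Fault-free: g1=1, g2=0, g3=0, g4=1, g5=1, g6=1, g7=1 → 1. Observed 0.
  g1 stuck-at-0: output 0 ✓
  g1 stuck-at-1: output 1 ✗
  g2 stuck-at-0: output 1 ✗
  g2 stuck-at-1: output 0 ✓
  g3 stuck-at-0: output 1 ✗
  g3 stuck-at-1: output 1 ✗
  g4 stuck-at-0: output 0 ✓
  g4 stuck-at-1: output 1 ✗
  g5 stuck-at-0: output 0 ✓
  g5 stuck-at-1: output 1 ✗
  g6 stuck-at-0: output 0 ✓
  g6 stuck-at-1: output 1 ✗
  g7 stuck-at-0: output 0 ✓
  g7 stuck-at-1: output 1 ✗
Consistent faults: {g1 stuck-at-0, g2 stuck-at-1, g4 stuck-at-0, g5 stuck-at-0, g6 stuck-at-0, g7 stuck-at-0} — 6 in all.

6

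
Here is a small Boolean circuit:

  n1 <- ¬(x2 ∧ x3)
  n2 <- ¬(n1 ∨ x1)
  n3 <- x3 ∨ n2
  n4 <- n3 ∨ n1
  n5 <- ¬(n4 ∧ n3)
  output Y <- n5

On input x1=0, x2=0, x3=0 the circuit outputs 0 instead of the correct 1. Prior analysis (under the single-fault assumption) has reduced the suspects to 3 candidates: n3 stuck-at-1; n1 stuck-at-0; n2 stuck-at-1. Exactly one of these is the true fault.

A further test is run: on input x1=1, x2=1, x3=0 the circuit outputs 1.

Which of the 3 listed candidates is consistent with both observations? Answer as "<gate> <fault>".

n1 stuck-at-0

Evaluate each candidate on input x1=1, x2=1, x3=0:
  n3 stuck-at-1: n1=1, n2=0, n3=1 [stuck-at-1], n4=1, n5=0 → 0 — eliminated
  n1 stuck-at-0: n1=0 [stuck-at-0], n2=0, n3=0, n4=0, n5=1 → 1 — matches
  n2 stuck-at-1: n1=1, n2=1 [stuck-at-1], n3=1, n4=1, n5=0 → 0 — eliminated
Only n1 stuck-at-0 reproduces the observed 1.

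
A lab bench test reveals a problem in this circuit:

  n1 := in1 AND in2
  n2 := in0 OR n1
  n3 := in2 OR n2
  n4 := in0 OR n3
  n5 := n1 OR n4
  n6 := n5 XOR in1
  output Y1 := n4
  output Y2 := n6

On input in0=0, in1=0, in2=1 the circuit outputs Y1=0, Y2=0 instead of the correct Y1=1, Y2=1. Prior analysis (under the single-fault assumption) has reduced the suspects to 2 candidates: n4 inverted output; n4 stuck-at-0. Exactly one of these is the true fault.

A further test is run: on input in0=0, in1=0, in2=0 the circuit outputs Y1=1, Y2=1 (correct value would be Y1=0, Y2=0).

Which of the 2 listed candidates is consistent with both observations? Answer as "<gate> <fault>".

n4 inverted output

Evaluate each candidate on input in0=0, in1=0, in2=0:
  n4 inverted output: n1=0, n2=0, n3=0, n4=1 [inverted output], n5=1, n6=1 → Y1=1, Y2=1 — matches
  n4 stuck-at-0: n1=0, n2=0, n3=0, n4=0 [stuck-at-0], n5=0, n6=0 → Y1=0, Y2=0 — eliminated
Only n4 inverted output reproduces the observed Y1=1, Y2=1.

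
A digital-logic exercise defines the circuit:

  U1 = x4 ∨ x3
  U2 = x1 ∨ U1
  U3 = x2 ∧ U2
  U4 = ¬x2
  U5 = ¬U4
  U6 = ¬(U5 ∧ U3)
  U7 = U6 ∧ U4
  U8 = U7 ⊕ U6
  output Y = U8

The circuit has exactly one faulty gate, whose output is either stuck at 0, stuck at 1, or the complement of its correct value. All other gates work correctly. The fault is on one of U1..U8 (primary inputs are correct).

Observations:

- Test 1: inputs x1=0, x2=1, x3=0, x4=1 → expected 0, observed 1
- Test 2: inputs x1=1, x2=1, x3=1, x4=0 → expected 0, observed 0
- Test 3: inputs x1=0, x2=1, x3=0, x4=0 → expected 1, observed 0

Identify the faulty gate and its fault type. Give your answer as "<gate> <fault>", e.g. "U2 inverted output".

Fault-free values for test 1 (x1=0, x2=1, x3=0, x4=1): U1=1, U2=1, U3=1, U4=0, U5=1, U6=0, U7=0, U8=0, giving Y=0. Observed 1.
Test 1: faults giving observed 1 are {U1 stuck-at-0, U1 inverted output, U2 stuck-at-0, U2 inverted output, U3 stuck-at-0, U3 inverted output, U5 stuck-at-0, U5 inverted output, U6 stuck-at-1, U6 inverted output, U7 stuck-at-1, U7 inverted output, U8 stuck-at-1, U8 inverted output}.
Test 2 (x1=1, x2=1, x3=1, x4=0): fault-free U1=1, U2=1, U3=1, U4=0, U5=1, U6=0, U7=0, U8=0 → 0; observed 0. Eliminates U2 stuck-at-0, U2 inverted output, U3 stuck-at-0, U3 inverted output, U5 stuck-at-0, U5 inverted output, U6 stuck-at-1, U6 inverted output, U7 stuck-at-1, U7 inverted output, U8 stuck-at-1, U8 inverted output.
Test 3 (x1=0, x2=1, x3=0, x4=0): fault-free U1=0, U2=0, U3=0, U4=0, U5=1, U6=1, U7=0, U8=1 → 1; observed 0. Eliminates U1 stuck-at-0.
Only U1 inverted output is consistent with every test.

U1 inverted output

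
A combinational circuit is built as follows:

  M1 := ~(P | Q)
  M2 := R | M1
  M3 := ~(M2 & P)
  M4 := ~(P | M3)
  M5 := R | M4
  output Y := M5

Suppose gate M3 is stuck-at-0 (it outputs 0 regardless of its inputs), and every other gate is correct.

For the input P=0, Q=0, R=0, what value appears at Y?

1

Propagate with M3 forced: M1=1, M2=1, M3=0 [stuck-at-0], M4=1, M5=1.
So Y = 1. (Without the fault it would be 0.)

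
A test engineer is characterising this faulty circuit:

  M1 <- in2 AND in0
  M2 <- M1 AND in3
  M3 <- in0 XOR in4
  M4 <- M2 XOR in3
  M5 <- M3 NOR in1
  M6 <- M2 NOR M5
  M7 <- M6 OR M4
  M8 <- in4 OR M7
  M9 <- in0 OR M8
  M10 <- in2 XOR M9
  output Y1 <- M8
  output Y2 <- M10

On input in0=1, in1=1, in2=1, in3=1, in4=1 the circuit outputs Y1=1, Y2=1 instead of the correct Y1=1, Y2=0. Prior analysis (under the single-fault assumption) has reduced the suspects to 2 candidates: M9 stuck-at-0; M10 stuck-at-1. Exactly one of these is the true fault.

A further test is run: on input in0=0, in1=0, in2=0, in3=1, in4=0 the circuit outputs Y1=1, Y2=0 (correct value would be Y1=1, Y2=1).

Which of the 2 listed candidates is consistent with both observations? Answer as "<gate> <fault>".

M9 stuck-at-0

Evaluate each candidate on input in0=0, in1=0, in2=0, in3=1, in4=0:
  M9 stuck-at-0: M1=0, M2=0, M3=0, M4=1, M5=1, M6=0, M7=1, M8=1, M9=0 [stuck-at-0], M10=0 → Y1=1, Y2=0 — matches
  M10 stuck-at-1: M1=0, M2=0, M3=0, M4=1, M5=1, M6=0, M7=1, M8=1, M9=1, M10=1 [stuck-at-1] → Y1=1, Y2=1 — eliminated
Only M9 stuck-at-0 reproduces the observed Y1=1, Y2=0.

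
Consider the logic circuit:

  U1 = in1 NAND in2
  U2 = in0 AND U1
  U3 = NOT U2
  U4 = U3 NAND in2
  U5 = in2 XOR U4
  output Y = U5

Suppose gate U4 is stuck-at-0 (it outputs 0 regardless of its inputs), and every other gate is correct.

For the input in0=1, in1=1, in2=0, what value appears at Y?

Propagate with U4 forced: U1=1, U2=1, U3=0, U4=0 [stuck-at-0], U5=0.
So Y = 0. (Without the fault it would be 1.)

0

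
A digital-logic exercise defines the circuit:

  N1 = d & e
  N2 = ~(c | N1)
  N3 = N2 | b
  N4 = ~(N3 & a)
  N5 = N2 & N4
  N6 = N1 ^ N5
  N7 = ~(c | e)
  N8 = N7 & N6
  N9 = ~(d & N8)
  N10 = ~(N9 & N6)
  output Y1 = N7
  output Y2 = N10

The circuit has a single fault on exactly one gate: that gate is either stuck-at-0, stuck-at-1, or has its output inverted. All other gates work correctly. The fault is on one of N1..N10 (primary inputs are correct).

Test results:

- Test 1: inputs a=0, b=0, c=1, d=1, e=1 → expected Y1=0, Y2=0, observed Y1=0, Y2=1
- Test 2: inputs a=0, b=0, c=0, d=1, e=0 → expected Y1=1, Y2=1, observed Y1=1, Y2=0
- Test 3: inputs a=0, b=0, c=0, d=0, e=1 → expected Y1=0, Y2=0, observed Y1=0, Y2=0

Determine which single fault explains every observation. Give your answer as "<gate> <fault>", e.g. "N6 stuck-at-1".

N8 inverted output

Fault-free values for test 1 (a=0, b=0, c=1, d=1, e=1): N1=1, N2=0, N3=0, N4=1, N5=0, N6=1, N7=0, N8=0, N9=1, N10=0, giving Y1=0, Y2=0. Observed Y1=0, Y2=1.
Test 1: faults giving observed Y1=0, Y2=1 are {N1 stuck-at-0, N1 inverted output, N2 stuck-at-1, N2 inverted output, N5 stuck-at-1, N5 inverted output, N6 stuck-at-0, N6 inverted output, N8 stuck-at-1, N8 inverted output, N9 stuck-at-0, N9 inverted output, N10 stuck-at-1, N10 inverted output}.
Test 2 (a=0, b=0, c=0, d=1, e=0): fault-free N1=0, N2=1, N3=1, N4=1, N5=1, N6=1, N7=1, N8=1, N9=0, N10=1 → Y1=1, Y2=1; observed Y1=1, Y2=0. Eliminates N1 stuck-at-0, N1 inverted output, N2 stuck-at-1, N2 inverted output, N5 stuck-at-1, N5 inverted output, N6 stuck-at-0, N6 inverted output, N8 stuck-at-1, N9 stuck-at-0, N10 stuck-at-1.
Test 3 (a=0, b=0, c=0, d=0, e=1): fault-free N1=0, N2=1, N3=1, N4=1, N5=1, N6=1, N7=0, N8=0, N9=1, N10=0 → Y1=0, Y2=0; observed Y1=0, Y2=0. Eliminates N9 inverted output, N10 inverted output.
Only N8 inverted output is consistent with every test.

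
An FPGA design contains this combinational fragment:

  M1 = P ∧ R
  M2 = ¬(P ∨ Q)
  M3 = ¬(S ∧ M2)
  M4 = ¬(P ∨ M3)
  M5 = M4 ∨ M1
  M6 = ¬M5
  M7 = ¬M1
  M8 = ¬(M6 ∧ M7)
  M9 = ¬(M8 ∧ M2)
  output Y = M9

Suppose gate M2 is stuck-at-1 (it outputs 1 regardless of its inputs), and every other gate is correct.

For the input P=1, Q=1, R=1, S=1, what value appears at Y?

0

Propagate with M2 forced: M1=1, M2=1 [stuck-at-1], M3=0, M4=0, M5=1, M6=0, M7=0, M8=1, M9=0.
So Y = 0. (Without the fault it would be 1.)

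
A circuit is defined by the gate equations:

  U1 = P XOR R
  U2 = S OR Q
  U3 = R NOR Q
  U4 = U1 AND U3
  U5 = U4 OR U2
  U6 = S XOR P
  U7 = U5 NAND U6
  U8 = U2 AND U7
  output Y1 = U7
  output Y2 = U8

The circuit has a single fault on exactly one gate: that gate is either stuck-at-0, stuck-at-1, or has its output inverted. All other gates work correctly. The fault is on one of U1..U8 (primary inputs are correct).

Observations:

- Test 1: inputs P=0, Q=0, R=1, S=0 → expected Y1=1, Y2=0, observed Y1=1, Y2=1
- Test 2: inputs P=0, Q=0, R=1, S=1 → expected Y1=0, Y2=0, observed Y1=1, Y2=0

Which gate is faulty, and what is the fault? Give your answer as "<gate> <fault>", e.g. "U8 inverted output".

U2 inverted output

Fault-free values for test 1 (P=0, Q=0, R=1, S=0): U1=1, U2=0, U3=0, U4=0, U5=0, U6=0, U7=1, U8=0, giving Y1=1, Y2=0. Observed Y1=1, Y2=1.
Test 1: faults giving observed Y1=1, Y2=1 are {U2 stuck-at-1, U2 inverted output, U8 stuck-at-1, U8 inverted output}.
Test 2 (P=0, Q=0, R=1, S=1): fault-free U1=1, U2=1, U3=0, U4=0, U5=1, U6=1, U7=0, U8=0 → Y1=0, Y2=0; observed Y1=1, Y2=0. Eliminates U2 stuck-at-1, U8 stuck-at-1, U8 inverted output.
Only U2 inverted output is consistent with every test.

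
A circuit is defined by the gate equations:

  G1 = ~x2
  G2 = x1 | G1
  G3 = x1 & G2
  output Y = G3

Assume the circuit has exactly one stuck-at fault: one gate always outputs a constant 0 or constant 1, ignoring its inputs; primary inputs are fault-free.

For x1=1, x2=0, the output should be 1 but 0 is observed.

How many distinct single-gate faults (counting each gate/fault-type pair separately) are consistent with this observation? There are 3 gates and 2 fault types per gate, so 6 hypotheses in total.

Fault-free: G1=1, G2=1, G3=1 → 1. Observed 0.
  G1 stuck-at-0: output 1 ✗
  G1 stuck-at-1: output 1 ✗
  G2 stuck-at-0: output 0 ✓
  G2 stuck-at-1: output 1 ✗
  G3 stuck-at-0: output 0 ✓
  G3 stuck-at-1: output 1 ✗
Consistent faults: {G2 stuck-at-0, G3 stuck-at-0} — 2 in all.

2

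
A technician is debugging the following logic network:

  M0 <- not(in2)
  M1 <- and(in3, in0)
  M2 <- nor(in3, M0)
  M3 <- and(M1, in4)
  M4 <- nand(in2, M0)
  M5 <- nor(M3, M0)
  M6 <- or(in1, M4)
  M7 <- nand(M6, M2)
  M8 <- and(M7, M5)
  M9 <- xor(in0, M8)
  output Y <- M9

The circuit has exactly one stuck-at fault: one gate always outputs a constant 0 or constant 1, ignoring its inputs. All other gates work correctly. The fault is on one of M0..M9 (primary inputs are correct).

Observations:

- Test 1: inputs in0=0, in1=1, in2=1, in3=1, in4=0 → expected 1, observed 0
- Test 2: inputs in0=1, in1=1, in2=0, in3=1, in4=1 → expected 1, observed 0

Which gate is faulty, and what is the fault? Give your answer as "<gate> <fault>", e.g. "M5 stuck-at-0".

Fault-free values for test 1 (in0=0, in1=1, in2=1, in3=1, in4=0): M0=0, M1=0, M2=0, M3=0, M4=1, M5=1, M6=1, M7=1, M8=1, M9=1, giving Y=1. Observed 0.
Test 1: faults giving observed 0 are {M0 stuck-at-1, M2 stuck-at-1, M3 stuck-at-1, M5 stuck-at-0, M7 stuck-at-0, M8 stuck-at-0, M9 stuck-at-0}.
Test 2 (in0=1, in1=1, in2=0, in3=1, in4=1): fault-free M0=1, M1=1, M2=0, M3=1, M4=1, M5=0, M6=1, M7=1, M8=0, M9=1 → 1; observed 0. Eliminates M0 stuck-at-1, M2 stuck-at-1, M3 stuck-at-1, M5 stuck-at-0, M7 stuck-at-0, M8 stuck-at-0.
Only M9 stuck-at-0 is consistent with every test.

M9 stuck-at-0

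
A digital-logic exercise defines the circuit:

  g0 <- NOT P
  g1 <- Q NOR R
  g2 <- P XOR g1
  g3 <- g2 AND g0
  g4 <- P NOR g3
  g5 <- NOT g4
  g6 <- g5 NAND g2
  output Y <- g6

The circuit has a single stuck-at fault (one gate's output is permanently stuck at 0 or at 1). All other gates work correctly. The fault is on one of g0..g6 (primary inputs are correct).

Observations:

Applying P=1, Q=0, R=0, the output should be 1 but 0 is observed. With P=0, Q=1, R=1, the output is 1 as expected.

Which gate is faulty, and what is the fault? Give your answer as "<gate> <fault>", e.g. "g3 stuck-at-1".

g1 stuck-at-0

Fault-free values for test 1 (P=1, Q=0, R=0): g0=0, g1=1, g2=0, g3=0, g4=0, g5=1, g6=1, giving Y=1. Observed 0.
Test 1: faults giving observed 0 are {g1 stuck-at-0, g2 stuck-at-1, g6 stuck-at-0}.
Test 2 (P=0, Q=1, R=1): fault-free g0=1, g1=0, g2=0, g3=0, g4=1, g5=0, g6=1 → 1; observed 1. Eliminates g2 stuck-at-1, g6 stuck-at-0.
Only g1 stuck-at-0 is consistent with every test.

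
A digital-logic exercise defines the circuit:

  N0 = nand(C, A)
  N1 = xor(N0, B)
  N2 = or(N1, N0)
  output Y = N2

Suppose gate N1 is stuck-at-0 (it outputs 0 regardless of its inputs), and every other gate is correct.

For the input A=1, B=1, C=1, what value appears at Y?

0

Propagate with N1 forced: N0=0, N1=0 [stuck-at-0], N2=0.
So Y = 0. (Without the fault it would be 1.)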